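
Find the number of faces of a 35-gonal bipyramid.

70

A bipyramid over an n-gon has 2n triangular faces and n + 2 vertices: V = 35 + 2 = 37, E = 3·35 = 105, F = 2·35 = 70.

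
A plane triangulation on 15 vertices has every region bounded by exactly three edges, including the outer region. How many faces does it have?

In a plane triangulation 3F = 2E and V − E + F = 2, so F = 2V − 4 = 2·15 − 4 = 26.

26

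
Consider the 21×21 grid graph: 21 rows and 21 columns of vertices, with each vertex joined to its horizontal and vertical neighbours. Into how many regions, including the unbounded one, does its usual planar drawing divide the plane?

401

The grid has V = 21·21 = 441 vertices and E = 21·20 + 21·20 = 840 edges.
F = 2 − V + E = 2 − 441 + 840 = 401.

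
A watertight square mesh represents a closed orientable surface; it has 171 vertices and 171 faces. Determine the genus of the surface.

1

Every face is a square, so 2E = 4·171 = 684, giving E = 342.
χ = V − E + F = 171 − 342 + 171 = 0.
For a closed orientable surface χ = 2 − 2g, so g = (2 − (0))/2 = 1.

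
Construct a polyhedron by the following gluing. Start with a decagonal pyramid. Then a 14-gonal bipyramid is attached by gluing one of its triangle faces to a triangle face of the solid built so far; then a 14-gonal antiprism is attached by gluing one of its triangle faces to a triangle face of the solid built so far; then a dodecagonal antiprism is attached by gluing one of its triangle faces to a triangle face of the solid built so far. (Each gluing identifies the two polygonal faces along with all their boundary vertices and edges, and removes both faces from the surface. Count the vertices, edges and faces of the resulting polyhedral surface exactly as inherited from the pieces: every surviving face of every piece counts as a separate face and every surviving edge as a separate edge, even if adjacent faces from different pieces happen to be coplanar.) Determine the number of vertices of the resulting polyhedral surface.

A decagonal pyramid: V=11, E=20, F=11.
Attach a 14-gonal bipyramid (V=16, E=42, F=28) along a 3-gon: merge 3 vertices and 3 edges, delete both glued faces → V=24, E=59, F=37.
Attach a 14-gonal antiprism (V=28, E=56, F=30) along a 3-gon: merge 3 vertices and 3 edges, delete both glued faces → V=49, E=112, F=65.
Attach a dodecagonal antiprism (V=24, E=48, F=26) along a 3-gon: merge 3 vertices and 3 edges, delete both glued faces → V=70, E=157, F=89.
Check: V − E + F = 70 − 157 + 89 = 2.

70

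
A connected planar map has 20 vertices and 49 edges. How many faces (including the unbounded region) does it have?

31

Euler's formula for a connected plane graph: V − E + F = 2, so F = 2 − 20 + 49 = 31.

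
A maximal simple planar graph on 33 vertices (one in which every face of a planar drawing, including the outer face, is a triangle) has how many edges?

In a plane triangulation 3F = 2E and V − E + F = 2, so E = 3V − 6 = 3·33 − 6 = 93.

93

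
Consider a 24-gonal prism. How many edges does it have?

A prism on an n-gon has two n-gon bases and n rectangular sides: V = 2·24 = 48, E = 3·24 = 72, F = 24 + 2 = 26.

72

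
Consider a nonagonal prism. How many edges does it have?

A prism on an n-gon has two n-gon bases and n rectangular sides: V = 2·9 = 18, E = 3·9 = 27, F = 9 + 2 = 11.
Check: V − E + F = 18 − 27 + 11 = 2.

27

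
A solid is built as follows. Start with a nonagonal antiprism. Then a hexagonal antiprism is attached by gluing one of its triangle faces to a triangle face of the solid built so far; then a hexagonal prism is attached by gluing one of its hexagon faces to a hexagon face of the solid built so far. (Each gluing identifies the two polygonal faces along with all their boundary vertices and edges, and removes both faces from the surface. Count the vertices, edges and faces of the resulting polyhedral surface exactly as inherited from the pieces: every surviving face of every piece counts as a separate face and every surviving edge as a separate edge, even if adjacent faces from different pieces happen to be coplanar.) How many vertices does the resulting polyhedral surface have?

33

A nonagonal antiprism: V=18, E=36, F=20.
Attach a hexagonal antiprism (V=12, E=24, F=14) along a 3-gon: merge 3 vertices and 3 edges, delete both glued faces → V=27, E=57, F=32.
Attach a hexagonal prism (V=12, E=18, F=8) along a 6-gon: merge 6 vertices and 6 edges, delete both glued faces → V=33, E=69, F=38.
Check: V − E + F = 33 − 69 + 38 = 2.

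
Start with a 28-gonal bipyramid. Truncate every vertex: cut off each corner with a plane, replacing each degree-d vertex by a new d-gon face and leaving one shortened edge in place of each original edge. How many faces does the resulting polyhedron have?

86

The base solid has V = 30, E = 84, F = 56.
Truncation replaces each original edge-end by a new vertex, so V′ = 2E = 168.
Each original edge survives, and each old vertex of degree d contributes d new edges; summing degrees gives Σd = 2E, so E′ = E + 2E = 3E = 252.
Each original face survives and each original vertex becomes one new face: F′ = F + V = 86.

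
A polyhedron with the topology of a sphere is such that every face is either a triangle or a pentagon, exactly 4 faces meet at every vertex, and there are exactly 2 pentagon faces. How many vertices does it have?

Let x be the number of triangles; then F = 2 + x.
Edge–face incidences: 2E = 5·2 + 3·x = 10 + 3x.
Every vertex has degree 4, so 4V = 2E.
Euler: V − E + F = 2 ⇒ (2E)/4 − E + (2 + x) = 2.
Multiply by 8: 2·(2E) − 4·(2E) + 8·(2 + x) = 16, i.e. 16 + 8x − 2·(10 + 3x) = 16.
Collecting terms: 2x − 4 = 16, so 2x = 20, so x = 10.
Then 2E = 10 + 3·10 = 40, so E = 20, V = 2E/4 = 10, F = 2 + 10 = 12.

10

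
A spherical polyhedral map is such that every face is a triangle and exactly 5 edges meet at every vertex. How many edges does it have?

30

Each face has 3 edges and each edge borders two faces, so 2E = 3F.
Each vertex has degree 5, so 5V = 2E and hence V = 3F/5.
Euler: V − E + F = 2 ⇒ (3F/5) − (3F/2) + F = 2.
Multiply by 10: (6 − 15 + 10)F = 20, i.e. 1F = 20.
So F = 20, E = 3·20/2 = 30, V = 3·20/5 = 12.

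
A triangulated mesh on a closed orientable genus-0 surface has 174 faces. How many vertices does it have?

89

χ = 2 − 2·0 = 2, and every face is a triangle so 3F = 2E.
E = 3·174/2 = 261. Then V = 2 + E − F = 2 + 261 − 174 = 89.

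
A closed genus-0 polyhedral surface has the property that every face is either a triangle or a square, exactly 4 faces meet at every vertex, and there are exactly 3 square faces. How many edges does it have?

Let x be the number of triangles; then F = 3 + x.
Edge–face incidences: 2E = 4·3 + 3·x = 12 + 3x.
Every vertex has degree 4, so 4V = 2E.
Euler: V − E + F = 2 ⇒ (2E)/4 − E + (3 + x) = 2.
Multiply by 8: 2·(2E) − 4·(2E) + 8·(3 + x) = 16, i.e. 24 + 8x − 2·(12 + 3x) = 16.
Collecting terms: 2x = 16, so x = 8.
Then 2E = 12 + 3·8 = 36, so E = 18, V = 2E/4 = 9, F = 3 + 8 = 11.

18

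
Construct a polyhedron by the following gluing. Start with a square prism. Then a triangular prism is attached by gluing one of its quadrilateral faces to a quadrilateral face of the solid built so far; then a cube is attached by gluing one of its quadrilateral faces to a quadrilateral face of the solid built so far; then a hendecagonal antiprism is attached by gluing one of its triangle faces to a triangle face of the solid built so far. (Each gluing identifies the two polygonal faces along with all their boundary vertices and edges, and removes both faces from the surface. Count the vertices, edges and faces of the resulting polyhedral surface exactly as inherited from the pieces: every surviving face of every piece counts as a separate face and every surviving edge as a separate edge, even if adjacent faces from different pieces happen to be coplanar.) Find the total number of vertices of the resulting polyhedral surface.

A square prism: V=8, E=12, F=6.
Attach a triangular prism (V=6, E=9, F=5) along a 4-gon: merge 4 vertices and 4 edges, delete both glued faces → V=10, E=17, F=9.
Attach a cube (V=8, E=12, F=6) along a 4-gon: merge 4 vertices and 4 edges, delete both glued faces → V=14, E=25, F=13.
Attach a hendecagonal antiprism (V=22, E=44, F=24) along a 3-gon: merge 3 vertices and 3 edges, delete both glued faces → V=33, E=66, F=35.
Check: V − E + F = 33 − 66 + 35 = 2.

33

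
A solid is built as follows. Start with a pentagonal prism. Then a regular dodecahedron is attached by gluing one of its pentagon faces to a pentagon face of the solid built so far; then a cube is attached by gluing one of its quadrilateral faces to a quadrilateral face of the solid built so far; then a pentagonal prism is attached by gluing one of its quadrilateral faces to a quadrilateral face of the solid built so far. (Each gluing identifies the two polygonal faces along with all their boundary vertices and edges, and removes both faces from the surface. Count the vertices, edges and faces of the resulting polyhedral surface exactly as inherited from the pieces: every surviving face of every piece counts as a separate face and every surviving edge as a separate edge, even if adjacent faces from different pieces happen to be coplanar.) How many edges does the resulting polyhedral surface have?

A pentagonal prism: V=10, E=15, F=7.
Attach a regular dodecahedron (V=20, E=30, F=12) along a 5-gon: merge 5 vertices and 5 edges, delete both glued faces → V=25, E=40, F=17.
Attach a cube (V=8, E=12, F=6) along a 4-gon: merge 4 vertices and 4 edges, delete both glued faces → V=29, E=48, F=21.
Attach a pentagonal prism (V=10, E=15, F=7) along a 4-gon: merge 4 vertices and 4 edges, delete both glued faces → V=35, E=59, F=26.
Check: V − E + F = 35 − 59 + 26 = 2.

59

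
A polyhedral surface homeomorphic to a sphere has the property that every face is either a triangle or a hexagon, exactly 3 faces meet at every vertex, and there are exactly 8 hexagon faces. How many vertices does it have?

Let x be the number of triangles; then F = 8 + x.
Edge–face incidences: 2E = 6·8 + 3·x = 48 + 3x.
Every vertex has degree 3, so 3V = 2E.
Euler: V − E + F = 2 ⇒ (2E)/3 − E + (8 + x) = 2.
Multiply by 6: 2·(2E) − 3·(2E) + 6·(8 + x) = 12, i.e. 48 + 6x − (48 + 3x) = 12.
Collecting terms: 3x = 12, so x = 4.
Then 2E = 48 + 3·4 = 60, so E = 30, V = 2E/3 = 20, F = 8 + 4 = 12.

20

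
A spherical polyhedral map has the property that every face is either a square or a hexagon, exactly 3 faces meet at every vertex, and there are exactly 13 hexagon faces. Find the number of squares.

Let x be the number of squares; then F = 13 + x.
Edge–face incidences: 2E = 6·13 + 4·x = 78 + 4x.
Every vertex has degree 3, so 3V = 2E.
Euler: V − E + F = 2 ⇒ (2E)/3 − E + (13 + x) = 2.
Multiply by 6: 2·(2E) − 3·(2E) + 6·(13 + x) = 12, i.e. 78 + 6x − (78 + 4x) = 12.
Collecting terms: 2x = 12, so x = 6.
Then 2E = 78 + 4·6 = 102, so E = 51, V = 2E/3 = 34, F = 13 + 6 = 19.

6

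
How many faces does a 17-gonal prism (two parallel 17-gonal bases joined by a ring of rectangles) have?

A prism on an n-gon has two n-gon bases and n rectangular sides: V = 2·17 = 34, E = 3·17 = 51, F = 17 + 2 = 19.

19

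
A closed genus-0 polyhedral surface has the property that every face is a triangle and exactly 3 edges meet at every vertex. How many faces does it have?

Each face has 3 edges and each edge borders two faces, so 2E = 3F.
Each vertex has degree 3, so 3V = 2E and hence V = 3F/3.
Euler: V − E + F = 2 ⇒ (3F/3) − (3F/2) + F = 2.
Multiply by 6: (6 − 9 + 6)F = 12, i.e. 3F = 12.
So F = 4, E = 3·4/2 = 6, V = 3·4/3 = 4.

4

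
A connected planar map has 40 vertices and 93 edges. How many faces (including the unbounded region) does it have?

Euler's formula for a connected plane graph: V − E + F = 2, so F = 2 − 40 + 93 = 55.

55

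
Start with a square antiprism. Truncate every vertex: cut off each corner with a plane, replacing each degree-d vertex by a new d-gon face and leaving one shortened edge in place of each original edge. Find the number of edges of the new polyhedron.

48

The base solid has V = 8, E = 16, F = 10.
Truncation replaces each original edge-end by a new vertex, so V′ = 2E = 32.
Each original edge survives, and each old vertex of degree d contributes d new edges; summing degrees gives Σd = 2E, so E′ = E + 2E = 3E = 48.
Each original face survives and each original vertex becomes one new face: F′ = F + V = 18.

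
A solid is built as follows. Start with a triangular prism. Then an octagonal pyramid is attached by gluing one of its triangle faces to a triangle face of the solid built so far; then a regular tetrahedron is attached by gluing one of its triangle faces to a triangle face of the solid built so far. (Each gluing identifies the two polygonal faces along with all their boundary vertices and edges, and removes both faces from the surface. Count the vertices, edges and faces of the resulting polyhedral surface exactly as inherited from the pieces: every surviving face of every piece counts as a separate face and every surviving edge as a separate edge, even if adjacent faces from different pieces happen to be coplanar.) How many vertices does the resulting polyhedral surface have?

A triangular prism: V=6, E=9, F=5.
Attach an octagonal pyramid (V=9, E=16, F=9) along a 3-gon: merge 3 vertices and 3 edges, delete both glued faces → V=12, E=22, F=12.
Attach a regular tetrahedron (V=4, E=6, F=4) along a 3-gon: merge 3 vertices and 3 edges, delete both glued faces → V=13, E=25, F=14.
Check: V − E + F = 13 − 25 + 14 = 2.

13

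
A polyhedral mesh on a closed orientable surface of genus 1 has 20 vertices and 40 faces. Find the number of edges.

For a closed orientable surface of genus 1, χ = 2 − 2·1 = 0.
E = V + F − (0) = 20 + 40 − (0) = 60.

60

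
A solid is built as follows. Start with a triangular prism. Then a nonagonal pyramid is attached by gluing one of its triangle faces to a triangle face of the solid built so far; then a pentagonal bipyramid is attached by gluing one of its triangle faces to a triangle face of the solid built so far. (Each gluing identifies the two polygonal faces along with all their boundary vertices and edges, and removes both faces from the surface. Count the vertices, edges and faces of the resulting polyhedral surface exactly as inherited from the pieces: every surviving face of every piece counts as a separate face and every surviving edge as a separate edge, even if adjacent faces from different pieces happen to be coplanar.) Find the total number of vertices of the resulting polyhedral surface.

A triangular prism: V=6, E=9, F=5.
Attach a nonagonal pyramid (V=10, E=18, F=10) along a 3-gon: merge 3 vertices and 3 edges, delete both glued faces → V=13, E=24, F=13.
Attach a pentagonal bipyramid (V=7, E=15, F=10) along a 3-gon: merge 3 vertices and 3 edges, delete both glued faces → V=17, E=36, F=21.
Check: V − E + F = 17 − 36 + 21 = 2.

17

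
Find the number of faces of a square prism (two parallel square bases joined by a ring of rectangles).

6

A prism on an n-gon has two n-gon bases and n rectangular sides: V = 2·4 = 8, E = 3·4 = 12, F = 4 + 2 = 6.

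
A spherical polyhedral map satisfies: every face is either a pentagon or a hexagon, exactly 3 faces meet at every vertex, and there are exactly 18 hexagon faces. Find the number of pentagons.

Let x be the number of pentagons; then F = 18 + x.
Edge–face incidences: 2E = 6·18 + 5·x = 108 + 5x.
Every vertex has degree 3, so 3V = 2E.
Euler: V − E + F = 2 ⇒ (2E)/3 − E + (18 + x) = 2.
Multiply by 6: 2·(2E) − 3·(2E) + 6·(18 + x) = 12, i.e. 108 + 6x − (108 + 5x) = 12.
Collecting terms: x = 12.
Then 2E = 108 + 5·12 = 168, so E = 84, V = 2E/3 = 56, F = 18 + 12 = 30.

12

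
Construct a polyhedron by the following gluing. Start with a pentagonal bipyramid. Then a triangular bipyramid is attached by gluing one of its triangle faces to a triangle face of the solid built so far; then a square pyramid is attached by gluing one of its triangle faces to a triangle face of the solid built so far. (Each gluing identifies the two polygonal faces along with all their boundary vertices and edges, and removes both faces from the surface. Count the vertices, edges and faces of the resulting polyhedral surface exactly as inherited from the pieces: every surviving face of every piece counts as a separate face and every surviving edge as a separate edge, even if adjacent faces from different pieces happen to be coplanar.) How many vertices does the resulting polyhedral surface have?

A pentagonal bipyramid: V=7, E=15, F=10.
Attach a triangular bipyramid (V=5, E=9, F=6) along a 3-gon: merge 3 vertices and 3 edges, delete both glued faces → V=9, E=21, F=14.
Attach a square pyramid (V=5, E=8, F=5) along a 3-gon: merge 3 vertices and 3 edges, delete both glued faces → V=11, E=26, F=17.
Check: V − E + F = 11 − 26 + 17 = 2.

11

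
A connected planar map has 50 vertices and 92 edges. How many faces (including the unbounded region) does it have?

Euler's formula for a connected plane graph: V − E + F = 2, so F = 2 − 50 + 92 = 44.

44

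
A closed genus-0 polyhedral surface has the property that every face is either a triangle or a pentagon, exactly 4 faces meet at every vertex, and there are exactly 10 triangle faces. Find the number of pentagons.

Let x be the number of pentagons; then F = 10 + x.
Edge–face incidences: 2E = 3·10 + 5·x = 30 + 5x.
Every vertex has degree 4, so 4V = 2E.
Euler: V − E + F = 2 ⇒ (2E)/4 − E + (10 + x) = 2.
Multiply by 8: 2·(2E) − 4·(2E) + 8·(10 + x) = 16, i.e. 80 + 8x − 2·(30 + 5x) = 16.
Collecting terms: −2x + 20 = 16, so −2x = −4, so x = 2.
Then 2E = 30 + 5·2 = 40, so E = 20, V = 2E/4 = 10, F = 10 + 2 = 12.

2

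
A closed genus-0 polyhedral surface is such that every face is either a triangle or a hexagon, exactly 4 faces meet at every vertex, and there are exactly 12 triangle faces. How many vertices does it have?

Let x be the number of hexagons; then F = 12 + x.
Edge–face incidences: 2E = 3·12 + 6·x = 36 + 6x.
Every vertex has degree 4, so 4V = 2E.
Euler: V − E + F = 2 ⇒ (2E)/4 − E + (12 + x) = 2.
Multiply by 8: 2·(2E) − 4·(2E) + 8·(12 + x) = 16, i.e. 96 + 8x − 2·(36 + 6x) = 16.
Collecting terms: −4x + 24 = 16, so −4x = −8, so x = 2.
Then 2E = 36 + 6·2 = 48, so E = 24, V = 2E/4 = 12, F = 12 + 2 = 14.

12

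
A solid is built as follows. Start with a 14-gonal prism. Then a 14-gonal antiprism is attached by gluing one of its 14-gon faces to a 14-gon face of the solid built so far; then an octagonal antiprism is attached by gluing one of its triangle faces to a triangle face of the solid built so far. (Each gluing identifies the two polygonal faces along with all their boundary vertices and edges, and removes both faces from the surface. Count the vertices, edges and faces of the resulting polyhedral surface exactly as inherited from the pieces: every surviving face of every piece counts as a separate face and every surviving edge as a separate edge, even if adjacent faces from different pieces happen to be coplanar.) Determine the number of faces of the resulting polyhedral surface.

60

A 14-gonal prism: V=28, E=42, F=16.
Attach a 14-gonal antiprism (V=28, E=56, F=30) along a 14-gon: merge 14 vertices and 14 edges, delete both glued faces → V=42, E=84, F=44.
Attach an octagonal antiprism (V=16, E=32, F=18) along a 3-gon: merge 3 vertices and 3 edges, delete both glued faces → V=55, E=113, F=60.
Check: V − E + F = 55 − 113 + 60 = 2.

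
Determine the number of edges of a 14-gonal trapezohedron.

The n-trapezohedron (dual of the n-antiprism) has V = 2·14 + 2 = 30, E = 4·14 = 56, F = 2·14 = 28.

56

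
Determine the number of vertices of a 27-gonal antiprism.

An antiprism on an n-gon has two n-gon caps and 2n triangles: V = 2·27 = 54, E = 4·27 = 108, F = 2·27 + 2 = 56.
Check: V − E + F = 54 − 108 + 56 = 2.

54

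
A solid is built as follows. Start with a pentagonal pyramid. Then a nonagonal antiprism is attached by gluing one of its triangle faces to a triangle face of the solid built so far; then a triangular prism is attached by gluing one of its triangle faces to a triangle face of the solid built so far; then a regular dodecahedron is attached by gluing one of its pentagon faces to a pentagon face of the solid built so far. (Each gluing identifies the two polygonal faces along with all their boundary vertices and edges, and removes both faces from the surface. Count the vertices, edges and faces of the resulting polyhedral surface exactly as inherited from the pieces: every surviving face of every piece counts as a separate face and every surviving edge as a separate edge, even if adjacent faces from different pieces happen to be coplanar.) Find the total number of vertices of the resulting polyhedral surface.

39

A pentagonal pyramid: V=6, E=10, F=6.
Attach a nonagonal antiprism (V=18, E=36, F=20) along a 3-gon: merge 3 vertices and 3 edges, delete both glued faces → V=21, E=43, F=24.
Attach a triangular prism (V=6, E=9, F=5) along a 3-gon: merge 3 vertices and 3 edges, delete both glued faces → V=24, E=49, F=27.
Attach a regular dodecahedron (V=20, E=30, F=12) along a 5-gon: merge 5 vertices and 5 edges, delete both glued faces → V=39, E=74, F=37.
Check: V − E + F = 39 − 74 + 37 = 2.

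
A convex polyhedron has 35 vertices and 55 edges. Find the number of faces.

Here V − E + F = 2.
F = 2 − V + E = 2 − 35 + 55 = 22.

22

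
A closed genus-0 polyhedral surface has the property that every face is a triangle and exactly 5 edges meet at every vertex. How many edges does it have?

30

Each face has 3 edges and each edge borders two faces, so 2E = 3F.
Each vertex has degree 5, so 5V = 2E and hence V = 3F/5.
Euler: V − E + F = 2 ⇒ (3F/5) − (3F/2) + F = 2.
Multiply by 10: (6 − 15 + 10)F = 20, i.e. 1F = 20.
So F = 20, E = 3·20/2 = 30, V = 3·20/5 = 12.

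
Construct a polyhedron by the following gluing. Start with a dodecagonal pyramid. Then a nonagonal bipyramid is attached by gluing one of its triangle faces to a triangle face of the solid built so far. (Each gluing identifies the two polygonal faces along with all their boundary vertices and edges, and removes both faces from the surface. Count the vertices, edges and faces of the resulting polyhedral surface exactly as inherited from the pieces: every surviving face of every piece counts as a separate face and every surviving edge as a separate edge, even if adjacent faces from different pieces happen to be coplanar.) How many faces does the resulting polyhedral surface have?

29

A dodecagonal pyramid: V=13, E=24, F=13.
Attach a nonagonal bipyramid (V=11, E=27, F=18) along a 3-gon: merge 3 vertices and 3 edges, delete both glued faces → V=21, E=48, F=29.
Check: V − E + F = 21 − 48 + 29 = 2.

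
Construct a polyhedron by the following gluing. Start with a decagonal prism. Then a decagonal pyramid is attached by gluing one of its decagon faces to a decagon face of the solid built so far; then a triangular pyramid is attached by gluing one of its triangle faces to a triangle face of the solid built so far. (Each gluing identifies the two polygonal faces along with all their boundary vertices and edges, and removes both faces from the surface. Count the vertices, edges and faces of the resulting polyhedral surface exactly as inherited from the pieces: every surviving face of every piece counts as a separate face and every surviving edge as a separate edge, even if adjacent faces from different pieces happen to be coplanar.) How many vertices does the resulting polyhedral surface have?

22

A decagonal prism: V=20, E=30, F=12.
Attach a decagonal pyramid (V=11, E=20, F=11) along a 10-gon: merge 10 vertices and 10 edges, delete both glued faces → V=21, E=40, F=21.
Attach a triangular pyramid (V=4, E=6, F=4) along a 3-gon: merge 3 vertices and 3 edges, delete both glued faces → V=22, E=43, F=23.
Check: V − E + F = 22 − 43 + 23 = 2.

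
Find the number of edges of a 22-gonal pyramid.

44

A pyramid on an n-gon base has one n-gon and n triangles: V = 22 + 1 = 23, E = 2·22 = 44, F = 22 + 1 = 23.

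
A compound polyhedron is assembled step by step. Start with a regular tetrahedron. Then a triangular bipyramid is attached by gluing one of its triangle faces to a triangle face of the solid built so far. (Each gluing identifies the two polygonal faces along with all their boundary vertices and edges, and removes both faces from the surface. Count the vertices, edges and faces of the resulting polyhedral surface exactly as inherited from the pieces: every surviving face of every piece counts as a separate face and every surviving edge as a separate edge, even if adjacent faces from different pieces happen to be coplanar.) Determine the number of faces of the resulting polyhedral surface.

8

A regular tetrahedron: V=4, E=6, F=4.
Attach a triangular bipyramid (V=5, E=9, F=6) along a 3-gon: merge 3 vertices and 3 edges, delete both glued faces → V=6, E=12, F=8.
Check: V − E + F = 6 − 12 + 8 = 2.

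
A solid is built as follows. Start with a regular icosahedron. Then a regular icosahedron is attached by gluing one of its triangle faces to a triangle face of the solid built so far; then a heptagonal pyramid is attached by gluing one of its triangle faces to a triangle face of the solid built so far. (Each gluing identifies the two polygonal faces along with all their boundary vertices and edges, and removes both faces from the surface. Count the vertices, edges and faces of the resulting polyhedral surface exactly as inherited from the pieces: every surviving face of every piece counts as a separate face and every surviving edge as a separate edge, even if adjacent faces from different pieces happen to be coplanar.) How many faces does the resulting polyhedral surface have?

A regular icosahedron: V=12, E=30, F=20.
Attach a regular icosahedron (V=12, E=30, F=20) along a 3-gon: merge 3 vertices and 3 edges, delete both glued faces → V=21, E=57, F=38.
Attach a heptagonal pyramid (V=8, E=14, F=8) along a 3-gon: merge 3 vertices and 3 edges, delete both glued faces → V=26, E=68, F=44.
Check: V − E + F = 26 − 68 + 44 = 2.

44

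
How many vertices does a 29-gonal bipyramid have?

31

A bipyramid over an n-gon has 2n triangular faces and n + 2 vertices: V = 29 + 2 = 31, E = 3·29 = 87, F = 2·29 = 58.
Check: V − E + F = 31 − 87 + 58 = 2.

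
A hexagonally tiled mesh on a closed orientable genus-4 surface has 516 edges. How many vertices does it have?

χ = 2 − 2·4 = -6, and every face is a hexagon so 6F = 2E.
F = 2E/6 = 172. Then V = -6 + E − F = -6 + 516 − 172 = 338.

338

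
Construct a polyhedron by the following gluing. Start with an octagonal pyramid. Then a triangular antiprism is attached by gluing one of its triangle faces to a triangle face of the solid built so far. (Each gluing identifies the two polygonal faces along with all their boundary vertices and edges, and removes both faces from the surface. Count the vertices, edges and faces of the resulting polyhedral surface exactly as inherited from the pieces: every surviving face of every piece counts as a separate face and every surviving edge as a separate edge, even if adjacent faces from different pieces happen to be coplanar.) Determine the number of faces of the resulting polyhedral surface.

15

An octagonal pyramid: V=9, E=16, F=9.
Attach a triangular antiprism (V=6, E=12, F=8) along a 3-gon: merge 3 vertices and 3 edges, delete both glued faces → V=12, E=25, F=15.
Check: V − E + F = 12 − 25 + 15 = 2.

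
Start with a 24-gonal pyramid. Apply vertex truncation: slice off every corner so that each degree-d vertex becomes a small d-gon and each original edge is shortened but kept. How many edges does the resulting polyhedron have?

The base solid has V = 25, E = 48, F = 25.
Truncation replaces each original edge-end by a new vertex, so V′ = 2E = 96.
Each original edge survives, and each old vertex of degree d contributes d new edges; summing degrees gives Σd = 2E, so E′ = E + 2E = 3E = 144.
Each original face survives and each original vertex becomes one new face: F′ = F + V = 50.

144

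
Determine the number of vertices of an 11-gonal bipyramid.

13

A bipyramid over an n-gon has 2n triangular faces and n + 2 vertices: V = 11 + 2 = 13, E = 3·11 = 33, F = 2·11 = 22.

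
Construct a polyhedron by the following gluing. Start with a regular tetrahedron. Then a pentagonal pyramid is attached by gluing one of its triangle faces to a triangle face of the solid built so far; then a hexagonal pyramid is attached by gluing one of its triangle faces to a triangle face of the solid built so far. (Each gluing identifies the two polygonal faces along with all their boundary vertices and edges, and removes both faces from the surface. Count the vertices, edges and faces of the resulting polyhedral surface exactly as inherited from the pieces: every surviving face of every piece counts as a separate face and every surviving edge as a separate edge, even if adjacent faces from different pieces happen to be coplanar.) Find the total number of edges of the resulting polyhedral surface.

22

A regular tetrahedron: V=4, E=6, F=4.
Attach a pentagonal pyramid (V=6, E=10, F=6) along a 3-gon: merge 3 vertices and 3 edges, delete both glued faces → V=7, E=13, F=8.
Attach a hexagonal pyramid (V=7, E=12, F=7) along a 3-gon: merge 3 vertices and 3 edges, delete both glued faces → V=11, E=22, F=13.
Check: V − E + F = 11 − 22 + 13 = 2.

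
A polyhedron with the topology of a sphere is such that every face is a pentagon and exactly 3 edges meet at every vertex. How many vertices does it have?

Each face has 5 edges and each edge borders two faces, so 2E = 5F.
Each vertex has degree 3, so 3V = 2E and hence V = 5F/3.
Euler: V − E + F = 2 ⇒ (5F/3) − (5F/2) + F = 2.
Multiply by 6: (10 − 15 + 6)F = 12, i.e. 1F = 12.
So F = 12, E = 5·12/2 = 30, V = 5·12/3 = 20.

20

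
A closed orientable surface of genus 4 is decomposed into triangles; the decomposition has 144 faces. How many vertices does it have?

χ = 2 − 2·4 = -6, and every face is a triangle so 3F = 2E.
E = 3·144/2 = 216. Then V = -6 + E − F = -6 + 216 − 144 = 66.

66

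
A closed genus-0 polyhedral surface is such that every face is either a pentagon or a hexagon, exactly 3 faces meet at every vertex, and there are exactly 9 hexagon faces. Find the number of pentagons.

Let x be the number of pentagons; then F = 9 + x.
Edge–face incidences: 2E = 6·9 + 5·x = 54 + 5x.
Every vertex has degree 3, so 3V = 2E.
Euler: V − E + F = 2 ⇒ (2E)/3 − E + (9 + x) = 2.
Multiply by 6: 2·(2E) − 3·(2E) + 6·(9 + x) = 12, i.e. 54 + 6x − (54 + 5x) = 12.
Collecting terms: x = 12.
Then 2E = 54 + 5·12 = 114, so E = 57, V = 2E/3 = 38, F = 9 + 12 = 21.

12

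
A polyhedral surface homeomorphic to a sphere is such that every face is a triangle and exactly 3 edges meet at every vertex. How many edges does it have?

Each face has 3 edges and each edge borders two faces, so 2E = 3F.
Each vertex has degree 3, so 3V = 2E and hence V = 3F/3.
Euler: V − E + F = 2 ⇒ (3F/3) − (3F/2) + F = 2.
Multiply by 6: (6 − 9 + 6)F = 12, i.e. 3F = 12.
So F = 4, E = 3·4/2 = 6, V = 3·4/3 = 4.

6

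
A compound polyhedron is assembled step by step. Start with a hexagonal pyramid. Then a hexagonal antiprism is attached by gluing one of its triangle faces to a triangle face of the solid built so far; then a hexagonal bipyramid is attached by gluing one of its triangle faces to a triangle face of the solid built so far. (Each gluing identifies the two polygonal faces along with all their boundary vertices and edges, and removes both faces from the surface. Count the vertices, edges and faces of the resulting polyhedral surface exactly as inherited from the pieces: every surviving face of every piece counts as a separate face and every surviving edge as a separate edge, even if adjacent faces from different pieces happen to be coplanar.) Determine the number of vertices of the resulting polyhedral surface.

A hexagonal pyramid: V=7, E=12, F=7.
Attach a hexagonal antiprism (V=12, E=24, F=14) along a 3-gon: merge 3 vertices and 3 edges, delete both glued faces → V=16, E=33, F=19.
Attach a hexagonal bipyramid (V=8, E=18, F=12) along a 3-gon: merge 3 vertices and 3 edges, delete both glued faces → V=21, E=48, F=29.
Check: V − E + F = 21 − 48 + 29 = 2.

21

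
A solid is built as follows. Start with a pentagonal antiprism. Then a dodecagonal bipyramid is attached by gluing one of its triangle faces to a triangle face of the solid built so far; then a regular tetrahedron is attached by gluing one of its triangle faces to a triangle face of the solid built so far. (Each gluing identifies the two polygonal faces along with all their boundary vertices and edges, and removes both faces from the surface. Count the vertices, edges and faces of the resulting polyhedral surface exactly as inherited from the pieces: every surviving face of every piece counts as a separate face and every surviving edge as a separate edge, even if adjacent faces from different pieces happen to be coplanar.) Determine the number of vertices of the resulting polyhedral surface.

A pentagonal antiprism: V=10, E=20, F=12.
Attach a dodecagonal bipyramid (V=14, E=36, F=24) along a 3-gon: merge 3 vertices and 3 edges, delete both glued faces → V=21, E=53, F=34.
Attach a regular tetrahedron (V=4, E=6, F=4) along a 3-gon: merge 3 vertices and 3 edges, delete both glued faces → V=22, E=56, F=36.
Check: V − E + F = 22 − 56 + 36 = 2.

22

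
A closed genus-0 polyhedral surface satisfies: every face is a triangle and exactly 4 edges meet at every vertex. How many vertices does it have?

6

Each face has 3 edges and each edge borders two faces, so 2E = 3F.
Each vertex has degree 4, so 4V = 2E and hence V = 3F/4.
Euler: V − E + F = 2 ⇒ (3F/4) − (3F/2) + F = 2.
Multiply by 8: (6 − 12 + 8)F = 16, i.e. 2F = 16.
So F = 8, E = 3·8/2 = 12, V = 3·8/4 = 6.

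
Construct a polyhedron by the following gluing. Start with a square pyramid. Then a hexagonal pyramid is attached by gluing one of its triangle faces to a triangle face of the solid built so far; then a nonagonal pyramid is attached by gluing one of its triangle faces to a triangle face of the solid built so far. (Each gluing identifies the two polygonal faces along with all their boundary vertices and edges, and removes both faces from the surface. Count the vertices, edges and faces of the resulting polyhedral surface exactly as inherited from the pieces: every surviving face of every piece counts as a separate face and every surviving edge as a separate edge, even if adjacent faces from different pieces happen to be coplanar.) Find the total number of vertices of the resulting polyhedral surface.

16

A square pyramid: V=5, E=8, F=5.
Attach a hexagonal pyramid (V=7, E=12, F=7) along a 3-gon: merge 3 vertices and 3 edges, delete both glued faces → V=9, E=17, F=10.
Attach a nonagonal pyramid (V=10, E=18, F=10) along a 3-gon: merge 3 vertices and 3 edges, delete both glued faces → V=16, E=32, F=18.
Check: V − E + F = 16 − 32 + 18 = 2.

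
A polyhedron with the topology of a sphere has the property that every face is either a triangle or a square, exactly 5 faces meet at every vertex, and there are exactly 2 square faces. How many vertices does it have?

16

Let x be the number of triangles; then F = 2 + x.
Edge–face incidences: 2E = 4·2 + 3·x = 8 + 3x.
Every vertex has degree 5, so 5V = 2E.
Euler: V − E + F = 2 ⇒ (2E)/5 − E + (2 + x) = 2.
Multiply by 10: 2·(2E) − 5·(2E) + 10·(2 + x) = 20, i.e. 20 + 10x − 3·(8 + 3x) = 20.
Collecting terms: x − 4 = 20, so x = 24.
Then 2E = 8 + 3·24 = 80, so E = 40, V = 2E/5 = 16, F = 2 + 24 = 26.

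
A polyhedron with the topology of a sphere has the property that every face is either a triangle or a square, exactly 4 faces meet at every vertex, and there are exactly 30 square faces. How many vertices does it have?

36

Let x be the number of triangles; then F = 30 + x.
Edge–face incidences: 2E = 4·30 + 3·x = 120 + 3x.
Every vertex has degree 4, so 4V = 2E.
Euler: V − E + F = 2 ⇒ (2E)/4 − E + (30 + x) = 2.
Multiply by 8: 2·(2E) − 4·(2E) + 8·(30 + x) = 16, i.e. 240 + 8x − 2·(120 + 3x) = 16.
Collecting terms: 2x = 16, so x = 8.
Then 2E = 120 + 3·8 = 144, so E = 72, V = 2E/4 = 36, F = 30 + 8 = 38.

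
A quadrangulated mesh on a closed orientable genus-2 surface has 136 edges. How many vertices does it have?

χ = 2 − 2·2 = -2, and every face is a square so 4F = 2E.
F = 2E/4 = 68. Then V = -2 + E − F = -2 + 136 − 68 = 66.

66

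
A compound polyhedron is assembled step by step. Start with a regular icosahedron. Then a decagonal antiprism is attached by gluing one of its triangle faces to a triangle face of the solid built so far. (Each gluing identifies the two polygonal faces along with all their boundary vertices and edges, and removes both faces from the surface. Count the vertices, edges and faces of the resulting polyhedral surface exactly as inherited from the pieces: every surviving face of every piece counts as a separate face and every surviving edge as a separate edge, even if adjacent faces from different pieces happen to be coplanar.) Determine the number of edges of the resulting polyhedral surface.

A regular icosahedron: V=12, E=30, F=20.
Attach a decagonal antiprism (V=20, E=40, F=22) along a 3-gon: merge 3 vertices and 3 edges, delete both glued faces → V=29, E=67, F=40.
Check: V − E + F = 29 − 67 + 40 = 2.

67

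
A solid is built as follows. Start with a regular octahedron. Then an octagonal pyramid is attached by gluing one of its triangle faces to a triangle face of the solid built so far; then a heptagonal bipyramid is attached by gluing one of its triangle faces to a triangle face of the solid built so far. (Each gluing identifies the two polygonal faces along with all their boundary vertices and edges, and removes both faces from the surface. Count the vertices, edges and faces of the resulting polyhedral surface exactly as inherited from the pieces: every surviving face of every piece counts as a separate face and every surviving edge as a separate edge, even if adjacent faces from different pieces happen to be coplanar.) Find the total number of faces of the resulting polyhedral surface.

27

A regular octahedron: V=6, E=12, F=8.
Attach an octagonal pyramid (V=9, E=16, F=9) along a 3-gon: merge 3 vertices and 3 edges, delete both glued faces → V=12, E=25, F=15.
Attach a heptagonal bipyramid (V=9, E=21, F=14) along a 3-gon: merge 3 vertices and 3 edges, delete both glued faces → V=18, E=43, F=27.
Check: V − E + F = 18 − 43 + 27 = 2.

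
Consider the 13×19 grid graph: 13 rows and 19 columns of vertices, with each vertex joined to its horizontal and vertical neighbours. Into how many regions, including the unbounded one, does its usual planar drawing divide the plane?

217

The grid has V = 13·19 = 247 vertices and E = 13·18 + 19·12 = 462 edges.
F = 2 − V + E = 2 − 247 + 462 = 217.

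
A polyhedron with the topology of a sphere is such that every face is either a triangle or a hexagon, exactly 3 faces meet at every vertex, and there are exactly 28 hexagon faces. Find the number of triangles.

4

Let x be the number of triangles; then F = 28 + x.
Edge–face incidences: 2E = 6·28 + 3·x = 168 + 3x.
Every vertex has degree 3, so 3V = 2E.
Euler: V − E + F = 2 ⇒ (2E)/3 − E + (28 + x) = 2.
Multiply by 6: 2·(2E) − 3·(2E) + 6·(28 + x) = 12, i.e. 168 + 6x − (168 + 3x) = 12.
Collecting terms: 3x = 12, so x = 4.
Then 2E = 168 + 3·4 = 180, so E = 90, V = 2E/3 = 60, F = 28 + 4 = 32.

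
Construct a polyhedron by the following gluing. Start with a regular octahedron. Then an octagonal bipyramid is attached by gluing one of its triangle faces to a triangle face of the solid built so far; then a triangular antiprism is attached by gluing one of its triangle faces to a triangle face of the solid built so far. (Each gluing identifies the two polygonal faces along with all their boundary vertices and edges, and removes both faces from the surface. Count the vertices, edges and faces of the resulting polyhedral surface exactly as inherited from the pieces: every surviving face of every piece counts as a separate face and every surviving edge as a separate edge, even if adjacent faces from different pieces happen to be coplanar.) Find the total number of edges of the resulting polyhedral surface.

A regular octahedron: V=6, E=12, F=8.
Attach an octagonal bipyramid (V=10, E=24, F=16) along a 3-gon: merge 3 vertices and 3 edges, delete both glued faces → V=13, E=33, F=22.
Attach a triangular antiprism (V=6, E=12, F=8) along a 3-gon: merge 3 vertices and 3 edges, delete both glued faces → V=16, E=42, F=28.
Check: V − E + F = 16 − 42 + 28 = 2.

42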